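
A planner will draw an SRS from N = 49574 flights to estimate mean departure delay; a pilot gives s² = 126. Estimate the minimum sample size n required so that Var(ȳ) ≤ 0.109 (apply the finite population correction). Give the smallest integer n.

1130

Without fpc, n₀ = s²/D = 126/0.109 = 1155.9633.
With fpc, (1 − n/N)·s²/n ≤ D requires n ≥ n₀/(1 + n₀/N) = 1155.9633/(1 + 1155.9633/49574) = 1129.6228.
Rounding up, n = 1130.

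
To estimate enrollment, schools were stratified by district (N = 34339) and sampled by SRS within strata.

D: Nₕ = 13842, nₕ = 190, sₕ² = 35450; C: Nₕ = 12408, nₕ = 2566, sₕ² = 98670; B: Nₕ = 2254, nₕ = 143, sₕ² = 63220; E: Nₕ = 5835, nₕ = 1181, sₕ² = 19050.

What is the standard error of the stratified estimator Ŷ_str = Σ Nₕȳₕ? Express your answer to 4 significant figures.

206100

Var(Ŷ_str) = Σₕ Nₕ²(1 − fₕ)sₕ²/nₕ.
D: 13842²·(1 − 190/13842)·35450/190 = 3.5258007 × 10^10.
C: 12408²·(1 − 2566/12408)·98670/2566 = 4.6958436 × 10^9.
B: 2254²·(1 − 143/2254)·63220/143 = 2.1035876 × 10^9.
E: 5835²·(1 − 1181/5835)·19050/1181 = 4.3803854 × 10^8.
Sum = 4.2495477 × 10^10.
SE = √(4.2495477 × 10^10) = 206100.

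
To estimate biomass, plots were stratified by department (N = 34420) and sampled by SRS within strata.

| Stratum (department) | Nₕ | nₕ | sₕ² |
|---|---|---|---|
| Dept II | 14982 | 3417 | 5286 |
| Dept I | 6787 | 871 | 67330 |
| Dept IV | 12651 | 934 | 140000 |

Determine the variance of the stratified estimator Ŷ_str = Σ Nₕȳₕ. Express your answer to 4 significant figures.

2.559 × 10^10

Var(Ŷ_str) = Σₕ Nₕ²(1 − fₕ)sₕ²/nₕ.
Dept II: 14982²·(1 − 3417/14982)·5286/3417 = 2.6803877 × 10^8.
Dept I: 6787²·(1 − 871/6787)·67330/871 = 3.1038196 × 10^9.
Dept IV: 12651²·(1 − 934/12651)·140000/934 = 2.2218894 × 10^10.
Sum = 2.5590752 × 10^10.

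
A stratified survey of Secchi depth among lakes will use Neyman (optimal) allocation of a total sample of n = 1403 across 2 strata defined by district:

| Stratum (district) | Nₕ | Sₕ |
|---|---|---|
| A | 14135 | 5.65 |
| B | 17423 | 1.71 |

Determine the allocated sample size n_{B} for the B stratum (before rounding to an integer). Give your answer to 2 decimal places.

Neyman allocation: nₕ = n·NₕSₕ / Σⱼ NⱼSⱼ.
Σ NⱼSⱼ = 14135·5.65 + 17423·1.71 = 109656.08.
n_{B} = 1403·17423·1.71 / 109656.08 = 381.19.

381.19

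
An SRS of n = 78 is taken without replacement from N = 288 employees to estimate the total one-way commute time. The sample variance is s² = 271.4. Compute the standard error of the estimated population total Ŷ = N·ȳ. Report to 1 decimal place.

458.7

Var(Ŷ) = N²·Var(ȳ) = N²·(1 − n/N)·s²/n.
f = 78/288 = 0.27083333; Var(ȳ) = 0.72916667·271.4/78 = 2.5371261.
Var(Ŷ) = 288² · 2.5371261 = 210439.39.
SE(Ŷ) = √(210439.39) = 458.7.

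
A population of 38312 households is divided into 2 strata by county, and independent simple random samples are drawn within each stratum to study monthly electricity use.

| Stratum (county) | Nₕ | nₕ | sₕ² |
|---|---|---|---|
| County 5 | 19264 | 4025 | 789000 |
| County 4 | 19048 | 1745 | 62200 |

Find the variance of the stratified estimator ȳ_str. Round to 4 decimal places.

Var(ȳ_str) = Σₕ Wₕ²(1 − fₕ)sₕ²/nₕ with Wₕ = Nₕ/N, N = 38312.
County 5: Wₕ = 0.50281896; term = 0.50281896²·(1 − 0.20893895)·789000/4025 = 39.205266.
County 4: Wₕ = 0.49718104; term = 0.49718104²·(1 − 0.09161067)·62200/1745 = 8.0037976.
Sum = 47.209064.

47.2091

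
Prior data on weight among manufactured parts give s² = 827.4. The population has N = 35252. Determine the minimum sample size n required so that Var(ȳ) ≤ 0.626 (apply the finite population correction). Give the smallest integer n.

Without fpc, n₀ = s²/D = 827.4/0.626 = 1321.7252.
With fpc, (1 − n/N)·s²/n ≤ D requires n ≥ n₀/(1 + n₀/N) = 1321.7252/(1 + 1321.7252/35252) = 1273.9598.
Rounding up, n = 1274.

1274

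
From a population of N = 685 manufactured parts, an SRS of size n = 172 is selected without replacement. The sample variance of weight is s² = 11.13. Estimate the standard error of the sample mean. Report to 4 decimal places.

0.2201

Under SRS without replacement, Var(ȳ) = (1 − f)·s²/n with f = n/N = 172/685 = 0.25109489.
Var(ȳ) = (1 − 0.25109489)·11.13/172 = 0.74890511·0.064709302 = 0.048461127.
SE(ȳ) = √(0.048461127) = 0.2201.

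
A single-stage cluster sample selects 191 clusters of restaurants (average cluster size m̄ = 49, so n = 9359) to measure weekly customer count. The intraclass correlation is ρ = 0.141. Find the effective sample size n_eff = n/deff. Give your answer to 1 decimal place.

1204.8

deff = 1 + (49 − 1)·0.141 = 1 + 6.768 = 7.768.
n_eff = 9359 / 7.768 = 1204.8.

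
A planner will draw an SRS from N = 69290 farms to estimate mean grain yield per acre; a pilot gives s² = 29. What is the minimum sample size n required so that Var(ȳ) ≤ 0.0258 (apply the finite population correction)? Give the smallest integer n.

Without fpc, n₀ = s²/D = 29/0.0258 = 1124.0310.
With fpc, (1 − n/N)·s²/n ≤ D requires n ≥ n₀/(1 + n₀/N) = 1124.0310/(1 + 1124.0310/69290) = 1106.0879.
Rounding up, n = 1107.

1107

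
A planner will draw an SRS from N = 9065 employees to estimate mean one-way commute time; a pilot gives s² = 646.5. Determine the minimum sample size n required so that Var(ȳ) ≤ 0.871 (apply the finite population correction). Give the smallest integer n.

Without fpc, n₀ = s²/D = 646.5/0.871 = 742.2503.
With fpc, (1 − n/N)·s²/n ≤ D requires n ≥ n₀/(1 + n₀/N) = 742.2503/(1 + 742.2503/9065) = 686.0740.
Rounding up, n = 687.

687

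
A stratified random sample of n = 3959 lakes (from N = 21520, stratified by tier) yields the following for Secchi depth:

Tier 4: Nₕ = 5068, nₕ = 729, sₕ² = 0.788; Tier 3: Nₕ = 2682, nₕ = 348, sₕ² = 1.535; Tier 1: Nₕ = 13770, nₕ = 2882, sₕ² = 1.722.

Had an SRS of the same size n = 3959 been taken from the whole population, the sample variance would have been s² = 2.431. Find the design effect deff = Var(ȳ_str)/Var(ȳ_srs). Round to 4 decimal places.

0.6075

Var(ȳ_str) = Σ Wₕ²(1−fₕ)sₕ²/nₕ with Wₕ = Nₕ/21520:
  Tier 4: (5068/21520)²·(1−729/5068)·0.788/729 = 5.1326354 × 10^-5
  Tier 3: (2682/21520)²·(1−348/2682)·1.535/348 = 5.9621682 × 10^-5
  Tier 1: (13770/21520)²·(1−2882/13770)·1.722/2882 = 1.9343573 × 10^-4
  → Var(ȳ_str) = 3.0438377 × 10^-4.
Var(ȳ_srs) = (1 − 3959/21520)·2.431/3959 = 5.0107927 × 10^-4.
deff = (3.0438377 × 10^-4) / (5.0107927 × 10^-4) = 0.6075.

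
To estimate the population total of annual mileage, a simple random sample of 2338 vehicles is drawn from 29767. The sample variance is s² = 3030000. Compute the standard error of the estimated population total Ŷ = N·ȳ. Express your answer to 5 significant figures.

1.0287 × 10^6

Var(Ŷ) = N²·Var(ȳ) = N²·(1 − n/N)·s²/n.
f = 2338/29767 = 0.07854335; Var(ȳ) = 0.92145665·3030000/2338 = 1194.1889.
Var(Ŷ) = 29767² · 1194.1889 = 1.0581401 × 10^12.
SE(Ŷ) = √(1.0581401 × 10^12) = 1.0287 × 10^6.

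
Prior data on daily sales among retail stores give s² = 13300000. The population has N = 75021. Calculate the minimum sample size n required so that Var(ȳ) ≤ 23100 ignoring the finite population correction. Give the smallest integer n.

Without fpc, n₀ = s²/D = 13300000/23100 = 575.7576.
Rounding up, n = 576.

576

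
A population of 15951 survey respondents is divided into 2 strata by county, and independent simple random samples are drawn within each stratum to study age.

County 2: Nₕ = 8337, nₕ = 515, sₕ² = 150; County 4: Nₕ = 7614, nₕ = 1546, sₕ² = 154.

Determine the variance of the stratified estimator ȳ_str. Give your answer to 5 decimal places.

Var(ȳ_str) = Σₕ Wₕ²(1 − fₕ)sₕ²/nₕ with Wₕ = Nₕ/N, N = 15951.
County 2: Wₕ = 0.52266316; term = 0.52266316²·(1 − 0.06177282)·150/515 = 0.074651032.
County 4: Wₕ = 0.47733684; term = 0.47733684²·(1 − 0.20304702)·154/1546 = 0.018088137.
Sum = 0.092739169.

0.09274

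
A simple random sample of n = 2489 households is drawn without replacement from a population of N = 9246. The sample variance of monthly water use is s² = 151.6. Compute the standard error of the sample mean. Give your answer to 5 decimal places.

0.21098

Under SRS without replacement, Var(ȳ) = (1 − f)·s²/n with f = n/N = 2489/9246 = 0.26919749.
Var(ȳ) = (1 − 0.26919749)·151.6/2489 = 0.73080251·0.060907995 = 0.044511716.
SE(ȳ) = √(0.044511716) = 0.21098.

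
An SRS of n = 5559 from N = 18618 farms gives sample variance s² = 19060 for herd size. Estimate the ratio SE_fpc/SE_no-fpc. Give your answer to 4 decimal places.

f = n/N = 5559/18618 = 0.29858202.
SE_no-fpc = √(s²/n) = 1.851668; SE_fpc = √((1−f)s²/n) = 1.5507849.
Ratio = √(1−f) = 0.83750700.

0.8375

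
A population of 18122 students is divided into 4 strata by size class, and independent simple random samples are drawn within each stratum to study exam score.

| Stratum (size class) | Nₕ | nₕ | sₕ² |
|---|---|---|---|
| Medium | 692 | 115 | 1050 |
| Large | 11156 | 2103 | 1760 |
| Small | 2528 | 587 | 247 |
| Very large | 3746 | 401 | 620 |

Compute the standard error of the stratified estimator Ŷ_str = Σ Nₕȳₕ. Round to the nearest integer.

10469

Var(Ŷ_str) = Σₕ Nₕ²(1 − fₕ)sₕ²/nₕ.
Medium: 692²·(1 − 115/692)·1050/115 = 3.6456365 × 10^6.
Large: 11156²·(1 − 2103/11156)·1760/2103 = 8.4522906 × 10^7.
Small: 2528²·(1 − 587/2528)·247/587 = 2.0647214 × 10^6.
Very large: 3746²·(1 − 401/3746)·620/401 = 1.9373639 × 10^7.
Sum = 1.096069 × 10^8.
SE = √(1.096069 × 10^8) = 10469.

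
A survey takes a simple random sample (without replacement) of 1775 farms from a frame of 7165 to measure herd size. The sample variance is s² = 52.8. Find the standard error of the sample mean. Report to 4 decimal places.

Under SRS without replacement, Var(ȳ) = (1 − f)·s²/n with f = n/N = 1775/7165 = 0.24773203.
Var(ȳ) = (1 − 0.24773203)·52.8/1775 = 0.75226797·0.029746479 = 0.022377323.
SE(ȳ) = √(0.022377323) = 0.1496.

0.1496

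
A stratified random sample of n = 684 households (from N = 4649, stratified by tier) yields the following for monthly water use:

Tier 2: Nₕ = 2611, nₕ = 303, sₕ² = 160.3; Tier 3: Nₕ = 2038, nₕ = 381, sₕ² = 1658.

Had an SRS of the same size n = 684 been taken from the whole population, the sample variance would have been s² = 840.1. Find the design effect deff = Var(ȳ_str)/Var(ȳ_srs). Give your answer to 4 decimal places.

0.7899

Var(ȳ_str) = Σ Wₕ²(1−fₕ)sₕ²/nₕ with Wₕ = Nₕ/4649:
  Tier 2: (2611/4649)²·(1−303/2611)·160.3/303 = 0.14750763
  Tier 3: (2038/4649)²·(1−381/2038)·1658/381 = 0.67993461
  → Var(ȳ_str) = 0.82744224.
Var(ȳ_srs) = (1 − 684/4649)·840.1/684 = 1.0475108.
deff = 0.82744224 / 1.0475108 = 0.7899.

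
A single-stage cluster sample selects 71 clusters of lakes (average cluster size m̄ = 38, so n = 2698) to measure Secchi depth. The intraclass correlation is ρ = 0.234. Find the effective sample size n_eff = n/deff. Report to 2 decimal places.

279.35

deff = 1 + (38 − 1)·0.234 = 1 + 8.658 = 9.658.
n_eff = 2698 / 9.658 = 279.35.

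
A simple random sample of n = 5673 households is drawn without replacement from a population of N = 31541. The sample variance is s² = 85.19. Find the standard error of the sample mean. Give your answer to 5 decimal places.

0.11098

Under SRS without replacement, Var(ȳ) = (1 − f)·s²/n with f = n/N = 5673/31541 = 0.17986113.
Var(ȳ) = (1 − 0.17986113)·85.19/5673 = 0.82013887·0.015016746 = 0.012315817.
SE(ȳ) = √(0.012315817) = 0.11098.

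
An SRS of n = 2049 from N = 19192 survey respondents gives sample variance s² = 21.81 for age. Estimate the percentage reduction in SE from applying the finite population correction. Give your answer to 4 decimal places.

5.4888

f = n/N = 2049/19192 = 0.10676323.
SE_no-fpc = √(s²/n) = 0.10317081; SE_fpc = √((1−f)s²/n) = 0.097507978.
Ratio = √(1−f) = 0.94511204. Reduction = 100·(1 − 0.94511204) = 5.4888%.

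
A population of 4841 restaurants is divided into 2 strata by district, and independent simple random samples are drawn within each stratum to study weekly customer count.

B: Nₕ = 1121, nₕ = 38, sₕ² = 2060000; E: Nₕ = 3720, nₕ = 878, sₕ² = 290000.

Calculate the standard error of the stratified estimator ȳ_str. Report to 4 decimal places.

Var(ȳ_str) = Σₕ Wₕ²(1 − fₕ)sₕ²/nₕ with Wₕ = Nₕ/N, N = 4841.
B: Wₕ = 0.23156373; term = 0.23156373²·(1 − 0.03389831)·2060000/38 = 2808.326.
E: Wₕ = 0.76843627; term = 0.76843627²·(1 − 0.23602151)·290000/878 = 149.00482.
Sum = 2957.3308.
SE = √(2957.3308) = 54.3813.

54.3813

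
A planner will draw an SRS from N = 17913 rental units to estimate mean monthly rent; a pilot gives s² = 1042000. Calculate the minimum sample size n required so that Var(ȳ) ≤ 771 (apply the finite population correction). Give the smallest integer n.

1257

Without fpc, n₀ = s²/D = 1042000/771 = 1351.4916.
With fpc, (1 − n/N)·s²/n ≤ D requires n ≥ n₀/(1 + n₀/N) = 1351.4916/(1 + 1351.4916/17913) = 1256.6783.
Rounding up, n = 1257.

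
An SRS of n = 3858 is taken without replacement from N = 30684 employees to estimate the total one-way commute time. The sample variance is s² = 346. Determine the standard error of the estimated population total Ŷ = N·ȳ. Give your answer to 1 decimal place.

Var(Ŷ) = N²·Var(ȳ) = N²·(1 − n/N)·s²/n.
f = 3858/30684 = 0.12573328; Var(ȳ) = 0.87426672·346/3858 = 0.078407539.
Var(Ŷ) = 30684² · 0.078407539 = 7.3821314 × 10^7.
SE(Ŷ) = √(7.3821314 × 10^7) = 8591.9.

8591.9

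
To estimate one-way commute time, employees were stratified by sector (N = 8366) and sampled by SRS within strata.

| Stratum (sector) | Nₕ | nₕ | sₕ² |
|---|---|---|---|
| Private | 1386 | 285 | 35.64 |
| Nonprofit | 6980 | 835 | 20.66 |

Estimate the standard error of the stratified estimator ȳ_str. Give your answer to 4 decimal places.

Var(ȳ_str) = Σₕ Wₕ²(1 − fₕ)sₕ²/nₕ with Wₕ = Nₕ/N, N = 8366.
Private: Wₕ = 0.16567057; term = 0.16567057²·(1 − 0.20562771)·35.64/285 = 0.0027265136.
Nonprofit: Wₕ = 0.83432943; term = 0.83432943²·(1 − 0.11962751)·20.66/835 = 0.01516301.
Sum = 0.017889524.
SE = √(0.017889524) = 0.1338.

0.1338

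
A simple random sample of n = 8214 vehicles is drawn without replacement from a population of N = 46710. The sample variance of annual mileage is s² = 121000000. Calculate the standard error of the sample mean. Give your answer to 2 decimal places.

110.18

Under SRS without replacement, Var(ȳ) = (1 − f)·s²/n with f = n/N = 8214/46710 = 0.17585100.
Var(ȳ) = (1 − 0.17585100)·121000000/8214 = 0.82414900·14730.947 = 12140.495.
SE(ȳ) = √(12140.495) = 110.18.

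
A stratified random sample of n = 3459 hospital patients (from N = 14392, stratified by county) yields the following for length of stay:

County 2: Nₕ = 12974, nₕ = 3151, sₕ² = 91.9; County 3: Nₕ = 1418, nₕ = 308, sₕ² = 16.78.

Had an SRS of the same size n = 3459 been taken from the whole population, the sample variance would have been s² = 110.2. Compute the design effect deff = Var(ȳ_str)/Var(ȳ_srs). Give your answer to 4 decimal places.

0.7586

Var(ȳ_str) = Σ Wₕ²(1−fₕ)sₕ²/nₕ with Wₕ = Nₕ/14392:
  County 2: (12974/14392)²·(1−3151/12974)·91.9/3151 = 0.017944974
  County 3: (1418/14392)²·(1−308/1418)·16.78/308 = 4.1399791 × 10^-4
  → Var(ȳ_str) = 0.018358972.
Var(ȳ_srs) = (1 − 3459/14392)·110.2/3459 = 0.024201887.
deff = 0.018358972 / 0.024201887 = 0.7586.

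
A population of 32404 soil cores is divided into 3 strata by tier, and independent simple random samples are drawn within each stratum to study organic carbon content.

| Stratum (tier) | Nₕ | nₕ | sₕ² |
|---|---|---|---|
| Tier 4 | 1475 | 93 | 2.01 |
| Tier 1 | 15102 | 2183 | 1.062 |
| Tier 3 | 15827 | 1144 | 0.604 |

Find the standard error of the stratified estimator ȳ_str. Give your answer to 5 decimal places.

Var(ȳ_str) = Σₕ Wₕ²(1 − fₕ)sₕ²/nₕ with Wₕ = Nₕ/N, N = 32404.
Tier 4: Wₕ = 0.04551907; term = 0.04551907²·(1 − 0.06305085)·2.01/93 = 4.1958111 × 10^-5.
Tier 1: Wₕ = 0.46605357; term = 0.46605357²·(1 − 0.14455039)·1.062/2183 = 9.0393437 × 10^-5.
Tier 3: Wₕ = 0.48842735; term = 0.48842735²·(1 − 0.07228154)·0.604/1144 = 1.1684956 × 10^-4.
Sum = 2.4920111 × 10^-4.
SE = √(2.4920111 × 10^-4) = 0.01579.

0.01579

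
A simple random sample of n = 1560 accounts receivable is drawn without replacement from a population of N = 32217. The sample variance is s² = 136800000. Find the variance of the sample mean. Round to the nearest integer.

Under SRS without replacement, Var(ȳ) = (1 − f)·s²/n with f = n/N = 1560/32217 = 0.04842164.
Var(ȳ) = (1 − 0.04842164)·136800000/1560 = 0.95157836·87692.308 = 83446.102.

83446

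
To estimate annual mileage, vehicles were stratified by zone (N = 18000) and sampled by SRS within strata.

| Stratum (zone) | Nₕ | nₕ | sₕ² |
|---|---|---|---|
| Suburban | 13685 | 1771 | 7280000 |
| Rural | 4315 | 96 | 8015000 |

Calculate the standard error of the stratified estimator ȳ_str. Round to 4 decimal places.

Var(ȳ_str) = Σₕ Wₕ²(1 − fₕ)sₕ²/nₕ with Wₕ = Nₕ/N, N = 18000.
Suburban: Wₕ = 0.76027778; term = 0.76027778²·(1 − 0.12941176)·7280000/1771 = 2068.5699.
Rural: Wₕ = 0.23972222; term = 0.23972222²·(1 − 0.02224797)·8015000/96 = 4691.1315.
Sum = 6759.7014.
SE = √(6759.7014) = 82.2174.

82.2174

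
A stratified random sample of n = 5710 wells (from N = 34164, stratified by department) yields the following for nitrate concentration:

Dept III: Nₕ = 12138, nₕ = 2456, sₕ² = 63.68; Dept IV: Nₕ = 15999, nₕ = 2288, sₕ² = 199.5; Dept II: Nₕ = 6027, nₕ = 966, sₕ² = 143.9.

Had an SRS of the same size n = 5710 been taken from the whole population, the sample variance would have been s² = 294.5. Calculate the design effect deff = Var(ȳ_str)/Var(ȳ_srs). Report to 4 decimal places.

Var(ȳ_str) = Σ Wₕ²(1−fₕ)sₕ²/nₕ with Wₕ = Nₕ/34164:
  Dept III: (12138/34164)²·(1−2456/12138)·63.68/2456 = 0.002610655
  Dept IV: (15999/34164)²·(1−2288/15999)·199.5/2288 = 0.016387452
  Dept II: (6027/34164)²·(1−966/6027)·143.9/966 = 0.0038929943
  → Var(ȳ_str) = 0.022891101.
Var(ȳ_srs) = (1 − 5710/34164)·294.5/5710 = 0.042955997.
deff = 0.022891101 / 0.042955997 = 0.5329.

0.5329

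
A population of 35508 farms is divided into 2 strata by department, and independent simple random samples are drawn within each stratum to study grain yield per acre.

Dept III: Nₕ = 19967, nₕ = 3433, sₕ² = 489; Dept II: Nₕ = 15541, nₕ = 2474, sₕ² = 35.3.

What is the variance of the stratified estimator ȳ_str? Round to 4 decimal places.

0.0396

Var(ȳ_str) = Σₕ Wₕ²(1 − fₕ)sₕ²/nₕ with Wₕ = Nₕ/N, N = 35508.
Dept III: Wₕ = 0.56232398; term = 0.56232398²·(1 − 0.17193369)·489/3433 = 0.037296956.
Dept II: Wₕ = 0.43767602; term = 0.43767602²·(1 − 0.15919182)·35.3/2474 = 0.0022981451.
Sum = 0.039595101.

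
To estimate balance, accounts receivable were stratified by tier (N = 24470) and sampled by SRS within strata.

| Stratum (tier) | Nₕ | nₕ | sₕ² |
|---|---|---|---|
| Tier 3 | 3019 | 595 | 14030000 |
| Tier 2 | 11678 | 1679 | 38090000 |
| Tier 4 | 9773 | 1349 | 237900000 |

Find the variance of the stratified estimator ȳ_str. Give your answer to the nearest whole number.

28959

Var(ȳ_str) = Σₕ Wₕ²(1 − fₕ)sₕ²/nₕ with Wₕ = Nₕ/N, N = 24470.
Tier 3: Wₕ = 0.12337556; term = 0.12337556²·(1 − 0.19708513)·14030000/595 = 288.18309.
Tier 2: Wₕ = 0.47723743; term = 0.47723743²·(1 − 0.14377462)·38090000/1679 = 4424.023.
Tier 4: Wₕ = 0.39938700; term = 0.39938700²·(1 − 0.13803336)·237900000/1349 = 24247.156.
Sum = 28959.362.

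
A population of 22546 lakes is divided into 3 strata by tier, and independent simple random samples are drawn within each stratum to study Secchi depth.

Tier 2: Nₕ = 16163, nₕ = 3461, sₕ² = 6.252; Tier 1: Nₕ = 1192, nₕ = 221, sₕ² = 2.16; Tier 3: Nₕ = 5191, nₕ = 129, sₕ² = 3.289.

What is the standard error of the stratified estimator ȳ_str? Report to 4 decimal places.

Var(ȳ_str) = Σₕ Wₕ²(1 − fₕ)sₕ²/nₕ with Wₕ = Nₕ/N, N = 22546.
Tier 2: Wₕ = 0.71688991; term = 0.71688991²·(1 − 0.21413104)·6.252/3461 = 7.295792 × 10^-4.
Tier 1: Wₕ = 0.05286969; term = 0.05286969²·(1 − 0.18540268)·2.16/221 = 2.2254506 × 10^-5.
Tier 3: Wₕ = 0.23024040; term = 0.23024040²·(1 − 0.02485070)·3.289/129 = 0.0013179785.
Sum = 0.0020698122.
SE = √(0.0020698122) = 0.0455.

0.0455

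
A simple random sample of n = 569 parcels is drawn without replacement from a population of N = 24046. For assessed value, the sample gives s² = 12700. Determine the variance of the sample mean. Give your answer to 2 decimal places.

21.79

Under SRS without replacement, Var(ȳ) = (1 − f)·s²/n with f = n/N = 569/24046 = 0.02366298.
Var(ȳ) = (1 − 0.02366298)·12700/569 = 0.97633702·22.319859 = 21.791705.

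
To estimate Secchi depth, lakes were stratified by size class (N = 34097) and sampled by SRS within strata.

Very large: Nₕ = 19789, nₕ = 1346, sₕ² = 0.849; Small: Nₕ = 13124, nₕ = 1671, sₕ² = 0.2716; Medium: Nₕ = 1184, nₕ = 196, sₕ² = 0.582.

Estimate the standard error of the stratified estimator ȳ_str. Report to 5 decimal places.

0.01490

Var(ȳ_str) = Σₕ Wₕ²(1 − fₕ)sₕ²/nₕ with Wₕ = Nₕ/N, N = 34097.
Very large: Wₕ = 0.58037364; term = 0.58037364²·(1 − 0.06801759)·0.849/1346 = 1.9800935 × 10^-4.
Small: Wₕ = 0.38490190; term = 0.38490190²·(1 − 0.12732399)·0.2716/1671 = 2.101389 × 10^-5.
Medium: Wₕ = 0.03472446; term = 0.03472446²·(1 − 0.16554054)·0.582/196 = 2.9877429 × 10^-6.
Sum = 2.2201098 × 10^-4.
SE = √(2.2201098 × 10^-4) = 0.01490.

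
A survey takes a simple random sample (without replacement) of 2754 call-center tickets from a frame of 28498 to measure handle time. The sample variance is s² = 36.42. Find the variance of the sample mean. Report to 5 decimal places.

Under SRS without replacement, Var(ȳ) = (1 − f)·s²/n with f = n/N = 2754/28498 = 0.09663836.
Var(ȳ) = (1 − 0.09663836)·36.42/2754 = 0.90336164·0.013224401 = 0.011946416.

0.01195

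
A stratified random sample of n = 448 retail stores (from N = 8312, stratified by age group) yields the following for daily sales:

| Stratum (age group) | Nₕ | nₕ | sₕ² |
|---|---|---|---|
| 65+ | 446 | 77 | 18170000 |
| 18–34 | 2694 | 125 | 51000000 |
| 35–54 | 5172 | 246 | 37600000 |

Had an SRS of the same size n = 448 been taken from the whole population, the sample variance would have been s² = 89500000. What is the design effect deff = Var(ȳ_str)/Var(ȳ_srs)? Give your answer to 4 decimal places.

0.5174

Var(ȳ_str) = Σ Wₕ²(1−fₕ)sₕ²/nₕ with Wₕ = Nₕ/8312:
  65+: (446/8312)²·(1−77/446)·18170000/77 = 562.101
  18–34: (2694/8312)²·(1−125/2694)·51000000/125 = 40870.579
  35–54: (5172/8312)²·(1−246/5172)·37600000/246 = 56363.064
  → Var(ȳ_str) = 97795.744.
Var(ȳ_srs) = (1 − 448/8312)·89500000/448 = 189009.22.
deff = 97795.744 / 189009.22 = 0.5174.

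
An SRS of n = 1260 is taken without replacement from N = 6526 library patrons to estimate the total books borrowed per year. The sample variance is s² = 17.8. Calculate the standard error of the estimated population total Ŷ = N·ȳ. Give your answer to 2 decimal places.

696.77

Var(Ŷ) = N²·Var(ȳ) = N²·(1 − n/N)·s²/n.
f = 1260/6526 = 0.19307386; Var(ȳ) = 0.80692614·17.8/1260 = 0.011399433.
Var(Ŷ) = 6526² · 0.011399433 = 485486.76.
SE(Ŷ) = √(485486.76) = 696.77.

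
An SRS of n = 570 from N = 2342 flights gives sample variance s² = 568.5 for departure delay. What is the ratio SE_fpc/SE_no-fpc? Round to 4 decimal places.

f = n/N = 570/2342 = 0.24338173.
SE_no-fpc = √(s²/n) = 0.99868334; SE_fpc = √((1−f)s²/n) = 0.8686928.
Ratio = √(1−f) = 0.86983807.

0.8698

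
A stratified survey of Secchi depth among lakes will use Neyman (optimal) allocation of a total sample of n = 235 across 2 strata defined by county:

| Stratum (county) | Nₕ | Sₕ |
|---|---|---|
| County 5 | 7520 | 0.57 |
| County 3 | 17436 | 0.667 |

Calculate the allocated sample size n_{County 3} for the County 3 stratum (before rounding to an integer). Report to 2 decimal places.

171.71

Neyman allocation: nₕ = n·NₕSₕ / Σⱼ NⱼSⱼ.
Σ NⱼSⱼ = 7520·0.57 + 17436·0.667 = 15916.212.
n_{County 3} = 235·17436·0.667 / 15916.212 = 171.71.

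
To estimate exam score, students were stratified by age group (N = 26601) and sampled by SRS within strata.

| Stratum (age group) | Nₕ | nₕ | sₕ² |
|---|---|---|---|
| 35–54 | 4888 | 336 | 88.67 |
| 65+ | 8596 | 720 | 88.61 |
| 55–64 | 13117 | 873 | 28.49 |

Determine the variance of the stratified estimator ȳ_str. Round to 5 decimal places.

Var(ȳ_str) = Σₕ Wₕ²(1 − fₕ)sₕ²/nₕ with Wₕ = Nₕ/N, N = 26601.
35–54: Wₕ = 0.18375249; term = 0.18375249²·(1 − 0.06873977)·88.67/336 = 0.0082980291.
65+: Wₕ = 0.32314575; term = 0.32314575²·(1 − 0.08375989)·88.61/720 = 0.011774878.
55–64: Wₕ = 0.49310176; term = 0.49310176²·(1 − 0.06655485)·28.49/873 = 0.007406962.
Sum = 0.027479869.

0.02748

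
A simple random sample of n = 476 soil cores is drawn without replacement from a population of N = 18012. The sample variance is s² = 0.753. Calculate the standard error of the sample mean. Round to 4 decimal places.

0.0392

Under SRS without replacement, Var(ȳ) = (1 − f)·s²/n with f = n/N = 476/18012 = 0.02642683.
Var(ȳ) = (1 − 0.02642683)·0.753/476 = 0.97357317·0.0015819328 = 0.0015401273.
SE(ȳ) = √(0.0015401273) = 0.0392.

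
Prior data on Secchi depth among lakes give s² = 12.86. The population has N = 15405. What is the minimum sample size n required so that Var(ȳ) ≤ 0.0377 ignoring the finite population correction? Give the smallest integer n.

342

Without fpc, n₀ = s²/D = 12.86/0.0377 = 341.1141.
Rounding up, n = 342.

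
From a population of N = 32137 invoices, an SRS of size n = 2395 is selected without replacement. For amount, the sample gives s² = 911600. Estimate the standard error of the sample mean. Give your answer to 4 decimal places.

18.7686

Under SRS without replacement, Var(ȳ) = (1 − f)·s²/n with f = n/N = 2395/32137 = 0.07452469.
Var(ȳ) = (1 − 0.07452469)·911600/2395 = 0.92547531·380.6263 = 352.26025.
SE(ȳ) = √(352.26025) = 18.7686.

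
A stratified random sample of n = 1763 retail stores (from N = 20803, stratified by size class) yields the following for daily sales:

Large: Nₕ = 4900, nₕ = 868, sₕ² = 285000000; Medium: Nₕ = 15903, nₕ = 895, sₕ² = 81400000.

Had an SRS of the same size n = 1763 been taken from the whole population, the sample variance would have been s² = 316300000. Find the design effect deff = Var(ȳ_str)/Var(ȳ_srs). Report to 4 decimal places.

Var(ȳ_str) = Σ Wₕ²(1−fₕ)sₕ²/nₕ with Wₕ = Nₕ/20803:
  Large: (4900/20803)²·(1−868/4900)·285000000/868 = 14989.592
  Medium: (15903/20803)²·(1−895/15903)·81400000/895 = 50159.282
  → Var(ȳ_str) = 65148.874.
Var(ȳ_srs) = (1 − 1763/20803)·316300000/1763 = 164205.56.
deff = 65148.874 / 164205.56 = 0.3968.

0.3968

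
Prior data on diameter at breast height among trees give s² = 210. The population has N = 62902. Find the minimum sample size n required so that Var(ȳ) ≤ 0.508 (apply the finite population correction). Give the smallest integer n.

Without fpc, n₀ = s²/D = 210/0.508 = 413.3858.
With fpc, (1 − n/N)·s²/n ≤ D requires n ≥ n₀/(1 + n₀/N) = 413.3858/(1 + 413.3858/62902) = 410.6868.
Rounding up, n = 411.

411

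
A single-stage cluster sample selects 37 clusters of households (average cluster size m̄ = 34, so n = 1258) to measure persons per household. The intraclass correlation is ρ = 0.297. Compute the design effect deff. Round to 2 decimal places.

deff = 1 + (34 − 1)·0.297 = 1 + 9.801 = 10.801.

10.80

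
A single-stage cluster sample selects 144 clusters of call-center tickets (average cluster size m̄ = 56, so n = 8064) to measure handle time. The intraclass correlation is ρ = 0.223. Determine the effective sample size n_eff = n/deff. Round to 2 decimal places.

deff = 1 + (56 − 1)·0.223 = 1 + 12.265 = 13.265.
n_eff = 8064 / 13.265 = 607.92.

607.92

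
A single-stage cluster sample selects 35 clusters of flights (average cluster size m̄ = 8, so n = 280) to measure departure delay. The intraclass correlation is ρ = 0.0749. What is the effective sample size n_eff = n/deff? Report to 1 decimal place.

183.7

deff = 1 + (8 − 1)·0.0749 = 1 + 0.5243 = 1.5243.
n_eff = 280 / 1.5243 = 183.7.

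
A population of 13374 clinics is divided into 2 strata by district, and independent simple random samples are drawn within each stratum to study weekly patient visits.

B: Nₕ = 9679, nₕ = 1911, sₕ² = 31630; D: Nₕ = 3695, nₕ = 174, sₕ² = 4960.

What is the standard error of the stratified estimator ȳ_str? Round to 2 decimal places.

3.01

Var(ȳ_str) = Σₕ Wₕ²(1 − fₕ)sₕ²/nₕ with Wₕ = Nₕ/N, N = 13374.
B: Wₕ = 0.72371766; term = 0.72371766²·(1 − 0.19743775)·31630/1911 = 6.9575378.
D: Wₕ = 0.27628234; term = 0.27628234²·(1 − 0.04709066)·4960/174 = 2.0734342.
Sum = 9.030972.
SE = √(9.030972) = 3.01.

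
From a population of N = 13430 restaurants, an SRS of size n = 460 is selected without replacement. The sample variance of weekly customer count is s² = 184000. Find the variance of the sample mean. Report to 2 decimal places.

Under SRS without replacement, Var(ȳ) = (1 − f)·s²/n with f = n/N = 460/13430 = 0.03425168.
Var(ȳ) = (1 − 0.03425168)·184000/460 = 0.96574832·400 = 386.29933.

386.30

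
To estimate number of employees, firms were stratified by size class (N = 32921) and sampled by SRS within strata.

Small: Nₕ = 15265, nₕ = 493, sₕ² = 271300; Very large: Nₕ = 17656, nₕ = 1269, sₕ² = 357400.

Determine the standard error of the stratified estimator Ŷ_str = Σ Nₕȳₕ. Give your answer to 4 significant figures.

Var(Ŷ_str) = Σₕ Nₕ²(1 − fₕ)sₕ²/nₕ.
Small: 15265²·(1 − 493/15265)·271300/493 = 1.2409063 × 10^11.
Very large: 17656²·(1 − 1269/17656)·357400/1269 = 8.1486319 × 10^10.
Sum = 2.0557695 × 10^11.
SE = √(2.0557695 × 10^11) = 453400.

453400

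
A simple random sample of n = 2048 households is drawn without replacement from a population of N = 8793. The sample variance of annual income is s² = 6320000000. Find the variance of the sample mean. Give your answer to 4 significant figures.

Under SRS without replacement, Var(ȳ) = (1 − f)·s²/n with f = n/N = 2048/8793 = 0.23291254.
Var(ȳ) = (1 − 0.23291254)·6320000000/2048 = 0.76708746·3.0859375 × 10^6 = 2.3671839 × 10^6.

2.367 × 10^6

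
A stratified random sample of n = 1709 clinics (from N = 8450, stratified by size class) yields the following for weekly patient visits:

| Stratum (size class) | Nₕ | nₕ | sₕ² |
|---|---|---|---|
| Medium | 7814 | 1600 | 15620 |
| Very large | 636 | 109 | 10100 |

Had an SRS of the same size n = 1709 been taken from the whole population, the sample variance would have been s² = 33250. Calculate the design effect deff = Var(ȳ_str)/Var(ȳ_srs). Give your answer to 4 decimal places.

0.4558

Var(ȳ_str) = Σ Wₕ²(1−fₕ)sₕ²/nₕ with Wₕ = Nₕ/8450:
  Medium: (7814/8450)²·(1−1600/7814)·15620/1600 = 6.6388413
  Very large: (636/8450)²·(1−109/636)·10100/109 = 0.43495987
  → Var(ȳ_str) = 7.0738012.
Var(ȳ_srs) = (1 − 1709/8450)·33250/1709 = 15.520911.
deff = 7.0738012 / 15.520911 = 0.4558.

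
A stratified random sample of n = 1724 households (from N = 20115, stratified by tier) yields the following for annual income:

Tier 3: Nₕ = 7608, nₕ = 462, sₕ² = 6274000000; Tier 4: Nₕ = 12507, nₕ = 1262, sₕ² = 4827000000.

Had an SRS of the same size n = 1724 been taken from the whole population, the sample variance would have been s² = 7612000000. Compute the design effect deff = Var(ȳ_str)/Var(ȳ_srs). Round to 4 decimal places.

Var(ȳ_str) = Σ Wₕ²(1−fₕ)sₕ²/nₕ with Wₕ = Nₕ/20115:
  Tier 3: (7608/20115)²·(1−462/7608)·6274000000/462 = 1.8247189 × 10^6
  Tier 4: (12507/20115)²·(1−1262/12507)·4827000000/1262 = 1.3295065 × 10^6
  → Var(ȳ_str) = 3.1542254 × 10^6.
Var(ȳ_srs) = (1 − 1724/20115)·7612000000/1724 = 4.0368892 × 10^6.
deff = (3.1542254 × 10^6) / (4.0368892 × 10^6) = 0.7814.

0.7814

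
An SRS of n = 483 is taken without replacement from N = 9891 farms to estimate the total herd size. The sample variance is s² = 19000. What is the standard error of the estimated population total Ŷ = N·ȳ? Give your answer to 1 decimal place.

60502.3

Var(Ŷ) = N²·Var(ȳ) = N²·(1 − n/N)·s²/n.
f = 483/9891 = 0.04883227; Var(ȳ) = 0.95116773·19000/483 = 37.416536.
Var(Ŷ) = 9891² · 37.416536 = 3.6605301 × 10^9.
SE(Ŷ) = √(3.6605301 × 10^9) = 60502.3.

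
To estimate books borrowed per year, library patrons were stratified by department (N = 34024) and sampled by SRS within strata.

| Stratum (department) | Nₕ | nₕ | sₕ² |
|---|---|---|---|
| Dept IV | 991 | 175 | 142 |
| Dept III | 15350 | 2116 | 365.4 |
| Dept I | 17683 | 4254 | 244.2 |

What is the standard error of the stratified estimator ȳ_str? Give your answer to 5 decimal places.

Var(ȳ_str) = Σₕ Wₕ²(1 − fₕ)sₕ²/nₕ with Wₕ = Nₕ/N, N = 34024.
Dept IV: Wₕ = 0.02912650; term = 0.02912650²·(1 − 0.17658930)·142/175 = 5.6681766 × 10^-4.
Dept III: Wₕ = 0.45115213; term = 0.45115213²·(1 − 0.13785016)·365.4/2116 = 0.030302723.
Dept I: Wₕ = 0.51972137; term = 0.51972137²·(1 − 0.24057004)·244.2/4254 = 0.011775438.
Sum = 0.042644979.
SE = √(0.042644979) = 0.20651.

0.20651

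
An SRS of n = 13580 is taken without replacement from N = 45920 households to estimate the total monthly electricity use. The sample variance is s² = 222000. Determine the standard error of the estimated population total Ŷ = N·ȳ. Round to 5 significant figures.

Var(Ŷ) = N²·Var(ȳ) = N²·(1 − n/N)·s²/n.
f = 13580/45920 = 0.29573171; Var(ȳ) = 0.70426829·222000/13580 = 11.513075.
Var(Ŷ) = 45920² · 11.513075 = 2.4277004 × 10^10.
SE(Ŷ) = √(2.4277004 × 10^10) = 155810.

155810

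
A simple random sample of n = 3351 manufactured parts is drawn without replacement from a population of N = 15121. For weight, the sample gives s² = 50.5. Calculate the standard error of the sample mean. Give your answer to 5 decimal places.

0.10831

Under SRS without replacement, Var(ȳ) = (1 − f)·s²/n with f = n/N = 3351/15121 = 0.22161233.
Var(ȳ) = (1 − 0.22161233)·50.5/3351 = 0.77838767·0.015070128 = 0.011730402.
SE(ȳ) = √(0.011730402) = 0.10831.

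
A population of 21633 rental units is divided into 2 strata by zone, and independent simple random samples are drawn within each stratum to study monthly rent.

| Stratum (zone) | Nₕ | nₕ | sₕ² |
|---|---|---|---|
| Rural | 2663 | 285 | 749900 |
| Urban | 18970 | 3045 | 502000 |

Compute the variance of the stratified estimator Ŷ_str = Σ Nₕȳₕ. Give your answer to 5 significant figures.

Var(Ŷ_str) = Σₕ Nₕ²(1 − fₕ)sₕ²/nₕ.
Rural: 2663²·(1 − 285/2663)·749900/285 = 1.6662552 × 10^10.
Urban: 18970²·(1 − 3045/18970)·502000/3045 = 4.9803882 × 10^10.
Sum = 6.6466434 × 10^10.

6.6466 × 10^10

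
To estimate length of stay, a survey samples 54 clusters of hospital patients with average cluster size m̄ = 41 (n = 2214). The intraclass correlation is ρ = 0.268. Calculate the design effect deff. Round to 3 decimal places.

deff = 1 + (41 − 1)·0.268 = 1 + 10.72 = 11.72.

11.720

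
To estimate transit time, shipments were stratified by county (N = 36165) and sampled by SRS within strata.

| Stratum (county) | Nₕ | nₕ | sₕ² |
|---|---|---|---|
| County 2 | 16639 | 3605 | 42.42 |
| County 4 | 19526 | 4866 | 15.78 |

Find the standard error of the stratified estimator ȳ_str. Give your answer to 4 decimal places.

Var(ȳ_str) = Σₕ Wₕ²(1 − fₕ)sₕ²/nₕ with Wₕ = Nₕ/N, N = 36165.
County 2: Wₕ = 0.46008572; term = 0.46008572²·(1 − 0.21665966)·42.42/3605 = 0.0019511623.
County 4: Wₕ = 0.53991428; term = 0.53991428²·(1 − 0.24920619)·15.78/4866 = 7.0974969 × 10^-4.
Sum = 0.002660912.
SE = √(0.002660912) = 0.0516.

0.0516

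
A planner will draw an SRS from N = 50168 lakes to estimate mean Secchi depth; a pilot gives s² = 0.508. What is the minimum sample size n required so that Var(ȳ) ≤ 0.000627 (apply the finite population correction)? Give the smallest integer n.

798

Without fpc, n₀ = s²/D = 0.508/0.000627 = 810.2073.
With fpc, (1 − n/N)·s²/n ≤ D requires n ≥ n₀/(1 + n₀/N) = 810.2073/(1 + 810.2073/50168) = 797.3305.
Rounding up, n = 798.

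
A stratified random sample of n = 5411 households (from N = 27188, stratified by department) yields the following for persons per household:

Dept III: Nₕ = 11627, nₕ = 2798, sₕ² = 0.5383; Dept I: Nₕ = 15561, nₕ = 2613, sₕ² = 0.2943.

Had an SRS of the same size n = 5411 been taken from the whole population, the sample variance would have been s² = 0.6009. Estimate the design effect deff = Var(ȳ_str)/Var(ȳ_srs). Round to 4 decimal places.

0.6455

Var(ȳ_str) = Σ Wₕ²(1−fₕ)sₕ²/nₕ with Wₕ = Nₕ/27188:
  Dept III: (11627/27188)²·(1−2798/11627)·0.5383/2798 = 2.6717839 × 10^-5
  Dept I: (15561/27188)²·(1−2613/15561)·0.2943/2613 = 3.0699869 × 10^-5
  → Var(ȳ_str) = 5.7417708 × 10^-5.
Var(ȳ_srs) = (1 − 5411/27188)·0.6009/5411 = 8.8949899 × 10^-5.
deff = (5.7417708 × 10^-5) / (8.8949899 × 10^-5) = 0.6455.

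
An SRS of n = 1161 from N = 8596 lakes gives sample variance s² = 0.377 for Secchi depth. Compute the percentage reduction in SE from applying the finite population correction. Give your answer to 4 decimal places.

f = n/N = 1161/8596 = 0.13506282.
SE_no-fpc = √(s²/n) = 0.018019991; SE_fpc = √((1−f)s²/n) = 0.016758952.
Ratio = √(1−f) = 0.93001999. Reduction = 100·(1 − 0.93001999) = 6.9980%.

6.9980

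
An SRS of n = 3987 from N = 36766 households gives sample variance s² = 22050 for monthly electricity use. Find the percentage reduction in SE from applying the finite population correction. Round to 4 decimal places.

f = n/N = 3987/36766 = 0.10844258.
SE_no-fpc = √(s²/n) = 2.351696; SE_fpc = √((1−f)s²/n) = 2.2205259.
Ratio = √(1−f) = 0.94422318. Reduction = 100·(1 − 0.94422318) = 5.5777%.

5.5777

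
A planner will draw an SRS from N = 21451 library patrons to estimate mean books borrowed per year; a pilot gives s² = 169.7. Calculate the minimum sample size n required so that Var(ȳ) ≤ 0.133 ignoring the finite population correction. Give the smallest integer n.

Without fpc, n₀ = s²/D = 169.7/0.133 = 1275.9398.
Rounding up, n = 1276.

1276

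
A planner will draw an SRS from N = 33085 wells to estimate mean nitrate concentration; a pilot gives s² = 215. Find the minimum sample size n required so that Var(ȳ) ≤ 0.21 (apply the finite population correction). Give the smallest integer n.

994

Without fpc, n₀ = s²/D = 215/0.21 = 1023.8095.
With fpc, (1 − n/N)·s²/n ≤ D requires n ≥ n₀/(1 + n₀/N) = 1023.8095/(1 + 1023.8095/33085) = 993.0788.
Rounding up, n = 994.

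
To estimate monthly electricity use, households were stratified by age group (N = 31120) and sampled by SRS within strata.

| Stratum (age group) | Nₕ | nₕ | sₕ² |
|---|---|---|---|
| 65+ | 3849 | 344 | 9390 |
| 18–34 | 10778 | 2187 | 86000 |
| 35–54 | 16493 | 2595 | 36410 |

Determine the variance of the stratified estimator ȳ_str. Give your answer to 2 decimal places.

7.46

Var(ȳ_str) = Σₕ Wₕ²(1 − fₕ)sₕ²/nₕ with Wₕ = Nₕ/N, N = 31120.
65+: Wₕ = 0.12368252; term = 0.12368252²·(1 − 0.08937386)·9390/344 = 0.38024535.
18–34: Wₕ = 0.34633676; term = 0.34633676²·(1 − 0.20291334)·86000/2187 = 3.7596931.
35–54: Wₕ = 0.52998072; term = 0.52998072²·(1 − 0.15733948)·36410/2595 = 3.3209024.
Sum = 7.4608409.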